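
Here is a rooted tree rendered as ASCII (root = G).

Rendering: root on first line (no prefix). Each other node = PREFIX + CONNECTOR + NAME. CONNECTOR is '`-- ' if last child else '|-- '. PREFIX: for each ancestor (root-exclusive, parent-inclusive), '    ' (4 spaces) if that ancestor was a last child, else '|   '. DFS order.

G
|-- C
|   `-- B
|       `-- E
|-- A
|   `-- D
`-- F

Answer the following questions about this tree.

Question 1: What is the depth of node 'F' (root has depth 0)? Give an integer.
Path from root to F: G -> F
Depth = number of edges = 1

Answer: 1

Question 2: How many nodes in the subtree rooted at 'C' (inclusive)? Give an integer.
Subtree rooted at C contains: B, C, E
Count = 3

Answer: 3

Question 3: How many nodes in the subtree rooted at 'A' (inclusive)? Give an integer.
Answer: 2

Derivation:
Subtree rooted at A contains: A, D
Count = 2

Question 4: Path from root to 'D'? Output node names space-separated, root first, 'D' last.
Walk down from root: G -> A -> D

Answer: G A D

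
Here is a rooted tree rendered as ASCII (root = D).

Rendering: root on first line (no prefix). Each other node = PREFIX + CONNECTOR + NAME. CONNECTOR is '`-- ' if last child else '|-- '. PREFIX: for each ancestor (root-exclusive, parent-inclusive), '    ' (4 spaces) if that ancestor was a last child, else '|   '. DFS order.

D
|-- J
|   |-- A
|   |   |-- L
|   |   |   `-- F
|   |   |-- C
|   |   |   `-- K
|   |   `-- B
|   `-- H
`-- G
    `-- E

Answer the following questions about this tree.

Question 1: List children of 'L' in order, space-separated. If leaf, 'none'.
Node L's children (from adjacency): F

Answer: F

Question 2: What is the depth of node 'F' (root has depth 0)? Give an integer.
Answer: 4

Derivation:
Path from root to F: D -> J -> A -> L -> F
Depth = number of edges = 4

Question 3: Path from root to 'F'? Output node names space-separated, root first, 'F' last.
Answer: D J A L F

Derivation:
Walk down from root: D -> J -> A -> L -> F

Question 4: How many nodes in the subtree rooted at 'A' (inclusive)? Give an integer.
Answer: 6

Derivation:
Subtree rooted at A contains: A, B, C, F, K, L
Count = 6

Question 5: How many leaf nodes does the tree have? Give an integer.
Leaves (nodes with no children): B, E, F, H, K

Answer: 5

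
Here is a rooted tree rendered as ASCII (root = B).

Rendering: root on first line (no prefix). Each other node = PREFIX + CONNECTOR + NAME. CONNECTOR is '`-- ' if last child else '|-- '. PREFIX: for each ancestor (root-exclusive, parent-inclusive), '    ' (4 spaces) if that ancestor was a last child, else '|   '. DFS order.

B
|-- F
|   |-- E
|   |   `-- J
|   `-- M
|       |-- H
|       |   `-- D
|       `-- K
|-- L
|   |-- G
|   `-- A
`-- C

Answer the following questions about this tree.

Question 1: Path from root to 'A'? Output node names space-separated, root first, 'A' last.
Answer: B L A

Derivation:
Walk down from root: B -> L -> A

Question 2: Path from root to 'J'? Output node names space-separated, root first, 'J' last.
Answer: B F E J

Derivation:
Walk down from root: B -> F -> E -> J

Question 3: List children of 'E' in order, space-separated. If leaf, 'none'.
Node E's children (from adjacency): J

Answer: J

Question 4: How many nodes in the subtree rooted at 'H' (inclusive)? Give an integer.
Subtree rooted at H contains: D, H
Count = 2

Answer: 2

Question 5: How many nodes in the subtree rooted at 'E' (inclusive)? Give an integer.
Subtree rooted at E contains: E, J
Count = 2

Answer: 2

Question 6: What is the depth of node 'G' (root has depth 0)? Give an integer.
Answer: 2

Derivation:
Path from root to G: B -> L -> G
Depth = number of edges = 2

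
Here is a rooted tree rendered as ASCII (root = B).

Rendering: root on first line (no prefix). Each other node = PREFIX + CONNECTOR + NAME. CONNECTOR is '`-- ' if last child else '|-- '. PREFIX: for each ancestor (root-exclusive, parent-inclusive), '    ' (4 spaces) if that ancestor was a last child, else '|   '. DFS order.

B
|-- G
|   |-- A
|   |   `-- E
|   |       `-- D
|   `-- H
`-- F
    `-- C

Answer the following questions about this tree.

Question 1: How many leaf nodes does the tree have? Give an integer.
Answer: 3

Derivation:
Leaves (nodes with no children): C, D, H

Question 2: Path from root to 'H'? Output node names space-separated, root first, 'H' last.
Answer: B G H

Derivation:
Walk down from root: B -> G -> H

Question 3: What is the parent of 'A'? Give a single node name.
Answer: G

Derivation:
Scan adjacency: A appears as child of G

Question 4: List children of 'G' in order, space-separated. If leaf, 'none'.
Node G's children (from adjacency): A, H

Answer: A H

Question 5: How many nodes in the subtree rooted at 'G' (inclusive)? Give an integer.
Subtree rooted at G contains: A, D, E, G, H
Count = 5

Answer: 5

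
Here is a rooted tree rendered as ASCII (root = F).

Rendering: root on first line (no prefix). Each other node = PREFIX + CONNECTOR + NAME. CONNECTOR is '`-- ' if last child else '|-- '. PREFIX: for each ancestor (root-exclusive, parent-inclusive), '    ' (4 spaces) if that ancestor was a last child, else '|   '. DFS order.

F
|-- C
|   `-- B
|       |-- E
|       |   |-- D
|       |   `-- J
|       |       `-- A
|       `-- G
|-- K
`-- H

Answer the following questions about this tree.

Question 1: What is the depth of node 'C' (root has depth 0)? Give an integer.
Answer: 1

Derivation:
Path from root to C: F -> C
Depth = number of edges = 1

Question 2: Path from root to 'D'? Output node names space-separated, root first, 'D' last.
Answer: F C B E D

Derivation:
Walk down from root: F -> C -> B -> E -> D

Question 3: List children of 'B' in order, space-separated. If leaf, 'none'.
Node B's children (from adjacency): E, G

Answer: E G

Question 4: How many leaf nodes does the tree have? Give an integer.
Answer: 5

Derivation:
Leaves (nodes with no children): A, D, G, H, K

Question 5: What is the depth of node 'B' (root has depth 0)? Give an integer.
Answer: 2

Derivation:
Path from root to B: F -> C -> B
Depth = number of edges = 2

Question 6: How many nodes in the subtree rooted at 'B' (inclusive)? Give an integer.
Answer: 6

Derivation:
Subtree rooted at B contains: A, B, D, E, G, J
Count = 6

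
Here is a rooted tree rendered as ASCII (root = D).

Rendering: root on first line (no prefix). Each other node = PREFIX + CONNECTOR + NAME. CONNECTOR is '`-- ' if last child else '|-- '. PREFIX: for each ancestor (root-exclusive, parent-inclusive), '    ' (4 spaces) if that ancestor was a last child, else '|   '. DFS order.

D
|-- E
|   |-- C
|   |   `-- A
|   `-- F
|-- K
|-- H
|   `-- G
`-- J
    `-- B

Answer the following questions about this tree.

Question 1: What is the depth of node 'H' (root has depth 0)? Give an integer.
Answer: 1

Derivation:
Path from root to H: D -> H
Depth = number of edges = 1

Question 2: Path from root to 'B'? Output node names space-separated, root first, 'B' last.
Walk down from root: D -> J -> B

Answer: D J B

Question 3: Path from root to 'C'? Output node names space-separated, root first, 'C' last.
Walk down from root: D -> E -> C

Answer: D E C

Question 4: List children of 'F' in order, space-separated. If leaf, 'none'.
Node F's children (from adjacency): (leaf)

Answer: none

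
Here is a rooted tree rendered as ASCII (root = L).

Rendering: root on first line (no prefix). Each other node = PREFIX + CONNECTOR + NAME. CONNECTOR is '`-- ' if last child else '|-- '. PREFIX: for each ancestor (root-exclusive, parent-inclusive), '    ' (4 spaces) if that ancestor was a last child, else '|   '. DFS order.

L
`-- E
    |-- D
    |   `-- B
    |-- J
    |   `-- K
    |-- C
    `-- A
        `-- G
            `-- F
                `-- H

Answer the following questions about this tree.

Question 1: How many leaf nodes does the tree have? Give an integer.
Answer: 4

Derivation:
Leaves (nodes with no children): B, C, H, K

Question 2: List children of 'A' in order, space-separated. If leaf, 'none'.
Node A's children (from adjacency): G

Answer: G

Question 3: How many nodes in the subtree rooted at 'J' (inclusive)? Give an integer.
Answer: 2

Derivation:
Subtree rooted at J contains: J, K
Count = 2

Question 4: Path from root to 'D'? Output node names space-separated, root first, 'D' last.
Walk down from root: L -> E -> D

Answer: L E D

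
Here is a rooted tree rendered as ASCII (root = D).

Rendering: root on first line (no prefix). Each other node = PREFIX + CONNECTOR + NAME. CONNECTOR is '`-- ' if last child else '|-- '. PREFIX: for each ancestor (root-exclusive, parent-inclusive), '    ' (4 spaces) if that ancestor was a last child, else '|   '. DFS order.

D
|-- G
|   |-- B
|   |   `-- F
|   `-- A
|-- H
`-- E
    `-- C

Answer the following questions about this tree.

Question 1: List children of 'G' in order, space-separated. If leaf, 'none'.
Node G's children (from adjacency): B, A

Answer: B A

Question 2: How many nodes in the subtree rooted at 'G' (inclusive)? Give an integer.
Answer: 4

Derivation:
Subtree rooted at G contains: A, B, F, G
Count = 4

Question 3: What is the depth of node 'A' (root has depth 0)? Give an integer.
Path from root to A: D -> G -> A
Depth = number of edges = 2

Answer: 2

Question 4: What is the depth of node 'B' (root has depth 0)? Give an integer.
Path from root to B: D -> G -> B
Depth = number of edges = 2

Answer: 2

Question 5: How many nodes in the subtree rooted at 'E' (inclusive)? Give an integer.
Subtree rooted at E contains: C, E
Count = 2

Answer: 2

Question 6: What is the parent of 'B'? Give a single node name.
Answer: G

Derivation:
Scan adjacency: B appears as child of G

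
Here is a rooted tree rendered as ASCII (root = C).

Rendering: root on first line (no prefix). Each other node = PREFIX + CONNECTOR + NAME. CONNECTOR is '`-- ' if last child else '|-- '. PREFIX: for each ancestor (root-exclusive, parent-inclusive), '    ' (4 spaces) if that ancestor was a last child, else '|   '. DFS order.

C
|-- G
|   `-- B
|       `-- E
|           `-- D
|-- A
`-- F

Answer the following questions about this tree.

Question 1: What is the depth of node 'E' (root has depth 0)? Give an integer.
Answer: 3

Derivation:
Path from root to E: C -> G -> B -> E
Depth = number of edges = 3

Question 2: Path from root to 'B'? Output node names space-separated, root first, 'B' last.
Answer: C G B

Derivation:
Walk down from root: C -> G -> B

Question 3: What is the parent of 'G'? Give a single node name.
Scan adjacency: G appears as child of C

Answer: C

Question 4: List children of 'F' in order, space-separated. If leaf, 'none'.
Node F's children (from adjacency): (leaf)

Answer: none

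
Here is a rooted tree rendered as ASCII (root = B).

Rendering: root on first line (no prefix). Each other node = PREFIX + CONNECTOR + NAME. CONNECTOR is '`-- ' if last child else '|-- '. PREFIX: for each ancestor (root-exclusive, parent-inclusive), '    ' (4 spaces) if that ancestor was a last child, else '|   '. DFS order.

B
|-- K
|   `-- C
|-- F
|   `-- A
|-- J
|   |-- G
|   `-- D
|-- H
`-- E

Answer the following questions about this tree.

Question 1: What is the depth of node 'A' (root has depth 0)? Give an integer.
Answer: 2

Derivation:
Path from root to A: B -> F -> A
Depth = number of edges = 2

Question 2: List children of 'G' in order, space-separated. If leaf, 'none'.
Answer: none

Derivation:
Node G's children (from adjacency): (leaf)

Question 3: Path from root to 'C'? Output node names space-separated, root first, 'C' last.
Answer: B K C

Derivation:
Walk down from root: B -> K -> C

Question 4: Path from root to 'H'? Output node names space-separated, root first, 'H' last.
Walk down from root: B -> H

Answer: B H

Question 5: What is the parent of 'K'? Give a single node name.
Answer: B

Derivation:
Scan adjacency: K appears as child of B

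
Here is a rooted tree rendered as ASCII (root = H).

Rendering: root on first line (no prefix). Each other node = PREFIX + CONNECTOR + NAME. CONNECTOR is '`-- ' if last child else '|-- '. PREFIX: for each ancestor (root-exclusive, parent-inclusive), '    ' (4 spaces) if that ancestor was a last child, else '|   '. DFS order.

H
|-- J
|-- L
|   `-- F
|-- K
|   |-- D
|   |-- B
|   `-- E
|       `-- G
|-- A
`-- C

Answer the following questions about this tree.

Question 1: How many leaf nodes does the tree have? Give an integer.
Answer: 7

Derivation:
Leaves (nodes with no children): A, B, C, D, F, G, J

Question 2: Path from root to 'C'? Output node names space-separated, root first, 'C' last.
Answer: H C

Derivation:
Walk down from root: H -> C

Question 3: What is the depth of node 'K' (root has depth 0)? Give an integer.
Path from root to K: H -> K
Depth = number of edges = 1

Answer: 1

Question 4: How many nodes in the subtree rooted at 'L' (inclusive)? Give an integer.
Answer: 2

Derivation:
Subtree rooted at L contains: F, L
Count = 2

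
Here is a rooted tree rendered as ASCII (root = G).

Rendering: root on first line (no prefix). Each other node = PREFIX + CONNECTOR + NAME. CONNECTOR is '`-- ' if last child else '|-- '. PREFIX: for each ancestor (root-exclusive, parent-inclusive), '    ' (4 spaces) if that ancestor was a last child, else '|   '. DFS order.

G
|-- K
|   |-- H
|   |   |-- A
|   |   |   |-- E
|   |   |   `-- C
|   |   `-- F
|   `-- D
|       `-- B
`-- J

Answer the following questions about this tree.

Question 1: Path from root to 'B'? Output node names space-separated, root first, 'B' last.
Answer: G K D B

Derivation:
Walk down from root: G -> K -> D -> B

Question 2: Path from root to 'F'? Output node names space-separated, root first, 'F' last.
Walk down from root: G -> K -> H -> F

Answer: G K H F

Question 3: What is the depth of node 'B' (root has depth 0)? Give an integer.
Path from root to B: G -> K -> D -> B
Depth = number of edges = 3

Answer: 3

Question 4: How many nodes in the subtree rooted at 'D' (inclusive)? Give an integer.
Answer: 2

Derivation:
Subtree rooted at D contains: B, D
Count = 2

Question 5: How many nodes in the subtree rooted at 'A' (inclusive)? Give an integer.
Subtree rooted at A contains: A, C, E
Count = 3

Answer: 3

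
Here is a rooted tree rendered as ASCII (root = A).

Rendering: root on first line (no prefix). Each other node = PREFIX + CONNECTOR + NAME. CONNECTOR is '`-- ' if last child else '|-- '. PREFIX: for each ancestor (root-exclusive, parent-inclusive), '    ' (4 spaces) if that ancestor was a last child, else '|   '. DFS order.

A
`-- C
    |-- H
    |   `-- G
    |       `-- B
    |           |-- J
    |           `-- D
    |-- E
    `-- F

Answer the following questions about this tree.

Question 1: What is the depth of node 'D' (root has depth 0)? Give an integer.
Path from root to D: A -> C -> H -> G -> B -> D
Depth = number of edges = 5

Answer: 5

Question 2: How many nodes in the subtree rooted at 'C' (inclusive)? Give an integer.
Answer: 8

Derivation:
Subtree rooted at C contains: B, C, D, E, F, G, H, J
Count = 8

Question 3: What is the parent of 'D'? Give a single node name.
Scan adjacency: D appears as child of B

Answer: B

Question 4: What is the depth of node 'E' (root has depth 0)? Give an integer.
Answer: 2

Derivation:
Path from root to E: A -> C -> E
Depth = number of edges = 2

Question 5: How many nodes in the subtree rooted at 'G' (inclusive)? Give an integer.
Subtree rooted at G contains: B, D, G, J
Count = 4

Answer: 4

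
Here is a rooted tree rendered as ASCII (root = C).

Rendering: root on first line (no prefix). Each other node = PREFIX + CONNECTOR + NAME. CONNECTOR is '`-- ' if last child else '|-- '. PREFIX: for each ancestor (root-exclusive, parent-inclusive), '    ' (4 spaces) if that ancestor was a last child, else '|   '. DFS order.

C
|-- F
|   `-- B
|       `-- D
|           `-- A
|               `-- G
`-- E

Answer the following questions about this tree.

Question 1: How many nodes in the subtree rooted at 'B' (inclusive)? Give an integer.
Answer: 4

Derivation:
Subtree rooted at B contains: A, B, D, G
Count = 4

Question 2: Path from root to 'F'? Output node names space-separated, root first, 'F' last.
Walk down from root: C -> F

Answer: C F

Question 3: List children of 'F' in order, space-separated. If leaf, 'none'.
Answer: B

Derivation:
Node F's children (from adjacency): B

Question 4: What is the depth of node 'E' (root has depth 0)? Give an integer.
Answer: 1

Derivation:
Path from root to E: C -> E
Depth = number of edges = 1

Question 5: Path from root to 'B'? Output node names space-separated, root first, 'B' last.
Walk down from root: C -> F -> B

Answer: C F B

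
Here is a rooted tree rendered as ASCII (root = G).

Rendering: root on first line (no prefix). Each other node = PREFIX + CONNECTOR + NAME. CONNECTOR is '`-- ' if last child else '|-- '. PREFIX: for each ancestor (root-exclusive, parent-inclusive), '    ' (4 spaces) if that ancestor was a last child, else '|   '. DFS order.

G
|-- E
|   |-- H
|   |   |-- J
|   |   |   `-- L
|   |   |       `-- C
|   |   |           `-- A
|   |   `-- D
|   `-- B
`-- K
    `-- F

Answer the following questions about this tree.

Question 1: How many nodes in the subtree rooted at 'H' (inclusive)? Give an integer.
Subtree rooted at H contains: A, C, D, H, J, L
Count = 6

Answer: 6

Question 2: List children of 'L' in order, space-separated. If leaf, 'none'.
Answer: C

Derivation:
Node L's children (from adjacency): C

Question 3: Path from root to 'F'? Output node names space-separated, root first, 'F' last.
Walk down from root: G -> K -> F

Answer: G K F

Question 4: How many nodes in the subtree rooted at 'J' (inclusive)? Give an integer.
Subtree rooted at J contains: A, C, J, L
Count = 4

Answer: 4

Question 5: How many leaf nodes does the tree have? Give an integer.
Leaves (nodes with no children): A, B, D, F

Answer: 4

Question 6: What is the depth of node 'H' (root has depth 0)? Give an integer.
Answer: 2

Derivation:
Path from root to H: G -> E -> H
Depth = number of edges = 2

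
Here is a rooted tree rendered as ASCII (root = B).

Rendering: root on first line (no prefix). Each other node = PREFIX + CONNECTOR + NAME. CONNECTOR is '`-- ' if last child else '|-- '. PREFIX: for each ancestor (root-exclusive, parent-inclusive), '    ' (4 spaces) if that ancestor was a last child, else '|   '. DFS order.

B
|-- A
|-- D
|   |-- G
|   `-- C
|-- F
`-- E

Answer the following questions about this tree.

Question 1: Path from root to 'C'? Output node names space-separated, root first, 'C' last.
Answer: B D C

Derivation:
Walk down from root: B -> D -> C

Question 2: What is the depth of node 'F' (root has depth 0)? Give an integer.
Path from root to F: B -> F
Depth = number of edges = 1

Answer: 1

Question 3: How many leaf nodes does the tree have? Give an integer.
Answer: 5

Derivation:
Leaves (nodes with no children): A, C, E, F, G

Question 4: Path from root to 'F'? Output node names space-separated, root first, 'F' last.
Answer: B F

Derivation:
Walk down from root: B -> F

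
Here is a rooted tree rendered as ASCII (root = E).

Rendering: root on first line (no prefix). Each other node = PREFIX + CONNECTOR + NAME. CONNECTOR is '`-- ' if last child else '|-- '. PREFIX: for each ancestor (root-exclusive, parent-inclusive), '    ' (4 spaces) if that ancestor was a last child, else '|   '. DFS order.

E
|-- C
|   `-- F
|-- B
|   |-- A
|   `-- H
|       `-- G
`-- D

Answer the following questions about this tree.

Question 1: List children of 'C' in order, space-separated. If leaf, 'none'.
Node C's children (from adjacency): F

Answer: F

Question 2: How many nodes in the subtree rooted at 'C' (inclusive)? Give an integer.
Answer: 2

Derivation:
Subtree rooted at C contains: C, F
Count = 2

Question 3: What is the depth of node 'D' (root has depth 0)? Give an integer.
Answer: 1

Derivation:
Path from root to D: E -> D
Depth = number of edges = 1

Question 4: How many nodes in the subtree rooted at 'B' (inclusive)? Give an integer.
Subtree rooted at B contains: A, B, G, H
Count = 4

Answer: 4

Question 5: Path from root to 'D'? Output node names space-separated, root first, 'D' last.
Answer: E D

Derivation:
Walk down from root: E -> D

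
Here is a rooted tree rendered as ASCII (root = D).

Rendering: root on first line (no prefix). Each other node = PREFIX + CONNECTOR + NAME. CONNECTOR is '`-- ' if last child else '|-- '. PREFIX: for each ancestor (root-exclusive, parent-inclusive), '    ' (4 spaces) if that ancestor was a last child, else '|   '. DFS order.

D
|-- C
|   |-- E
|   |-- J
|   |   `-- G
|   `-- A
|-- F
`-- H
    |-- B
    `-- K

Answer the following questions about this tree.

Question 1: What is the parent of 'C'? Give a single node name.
Answer: D

Derivation:
Scan adjacency: C appears as child of D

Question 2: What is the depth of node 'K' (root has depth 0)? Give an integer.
Answer: 2

Derivation:
Path from root to K: D -> H -> K
Depth = number of edges = 2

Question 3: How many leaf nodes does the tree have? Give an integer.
Leaves (nodes with no children): A, B, E, F, G, K

Answer: 6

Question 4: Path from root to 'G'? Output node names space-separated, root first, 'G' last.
Answer: D C J G

Derivation:
Walk down from root: D -> C -> J -> G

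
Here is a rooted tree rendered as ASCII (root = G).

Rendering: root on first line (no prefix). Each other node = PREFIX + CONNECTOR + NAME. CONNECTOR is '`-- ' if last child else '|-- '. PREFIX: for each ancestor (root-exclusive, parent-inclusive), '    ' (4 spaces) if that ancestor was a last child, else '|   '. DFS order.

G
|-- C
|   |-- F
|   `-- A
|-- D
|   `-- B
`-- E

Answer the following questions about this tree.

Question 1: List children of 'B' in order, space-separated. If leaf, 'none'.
Node B's children (from adjacency): (leaf)

Answer: none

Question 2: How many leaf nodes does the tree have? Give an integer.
Leaves (nodes with no children): A, B, E, F

Answer: 4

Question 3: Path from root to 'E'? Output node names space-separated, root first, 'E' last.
Answer: G E

Derivation:
Walk down from root: G -> E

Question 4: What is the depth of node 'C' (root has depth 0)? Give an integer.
Answer: 1

Derivation:
Path from root to C: G -> C
Depth = number of edges = 1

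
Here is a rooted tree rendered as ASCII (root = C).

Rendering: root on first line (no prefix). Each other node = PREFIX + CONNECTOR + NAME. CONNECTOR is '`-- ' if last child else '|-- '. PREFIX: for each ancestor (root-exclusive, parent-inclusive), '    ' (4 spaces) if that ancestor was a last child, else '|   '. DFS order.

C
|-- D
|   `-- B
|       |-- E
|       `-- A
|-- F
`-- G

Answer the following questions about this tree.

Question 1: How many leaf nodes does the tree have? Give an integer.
Leaves (nodes with no children): A, E, F, G

Answer: 4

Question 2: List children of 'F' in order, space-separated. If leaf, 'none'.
Node F's children (from adjacency): (leaf)

Answer: none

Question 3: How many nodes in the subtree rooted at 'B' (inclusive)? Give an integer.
Subtree rooted at B contains: A, B, E
Count = 3

Answer: 3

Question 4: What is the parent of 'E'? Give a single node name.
Scan adjacency: E appears as child of B

Answer: B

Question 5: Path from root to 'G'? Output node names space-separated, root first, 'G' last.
Walk down from root: C -> G

Answer: C G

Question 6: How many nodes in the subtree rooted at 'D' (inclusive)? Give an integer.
Answer: 4

Derivation:
Subtree rooted at D contains: A, B, D, E
Count = 4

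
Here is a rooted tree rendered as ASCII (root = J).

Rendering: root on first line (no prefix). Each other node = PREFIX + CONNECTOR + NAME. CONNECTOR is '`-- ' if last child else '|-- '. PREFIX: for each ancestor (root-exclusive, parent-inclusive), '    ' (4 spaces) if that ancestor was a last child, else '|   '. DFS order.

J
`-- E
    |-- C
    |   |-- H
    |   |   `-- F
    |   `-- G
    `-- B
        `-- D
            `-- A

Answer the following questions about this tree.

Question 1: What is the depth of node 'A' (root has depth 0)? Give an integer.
Answer: 4

Derivation:
Path from root to A: J -> E -> B -> D -> A
Depth = number of edges = 4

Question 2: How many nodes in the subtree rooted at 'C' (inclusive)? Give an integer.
Subtree rooted at C contains: C, F, G, H
Count = 4

Answer: 4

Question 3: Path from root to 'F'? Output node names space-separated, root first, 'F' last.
Answer: J E C H F

Derivation:
Walk down from root: J -> E -> C -> H -> F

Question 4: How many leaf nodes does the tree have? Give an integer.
Answer: 3

Derivation:
Leaves (nodes with no children): A, F, G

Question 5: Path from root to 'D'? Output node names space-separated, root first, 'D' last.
Walk down from root: J -> E -> B -> D

Answer: J E B D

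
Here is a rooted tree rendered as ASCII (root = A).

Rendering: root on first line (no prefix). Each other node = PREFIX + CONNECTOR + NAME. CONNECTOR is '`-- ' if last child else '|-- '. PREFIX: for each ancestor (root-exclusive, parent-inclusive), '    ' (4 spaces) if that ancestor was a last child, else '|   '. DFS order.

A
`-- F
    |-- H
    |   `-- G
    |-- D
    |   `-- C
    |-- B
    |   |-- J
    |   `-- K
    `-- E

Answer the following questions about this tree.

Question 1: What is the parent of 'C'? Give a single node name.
Answer: D

Derivation:
Scan adjacency: C appears as child of D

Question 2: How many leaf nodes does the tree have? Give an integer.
Leaves (nodes with no children): C, E, G, J, K

Answer: 5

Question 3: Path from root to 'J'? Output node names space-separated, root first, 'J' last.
Walk down from root: A -> F -> B -> J

Answer: A F B J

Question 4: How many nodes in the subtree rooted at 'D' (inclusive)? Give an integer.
Subtree rooted at D contains: C, D
Count = 2

Answer: 2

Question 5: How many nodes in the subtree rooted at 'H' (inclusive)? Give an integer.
Subtree rooted at H contains: G, H
Count = 2

Answer: 2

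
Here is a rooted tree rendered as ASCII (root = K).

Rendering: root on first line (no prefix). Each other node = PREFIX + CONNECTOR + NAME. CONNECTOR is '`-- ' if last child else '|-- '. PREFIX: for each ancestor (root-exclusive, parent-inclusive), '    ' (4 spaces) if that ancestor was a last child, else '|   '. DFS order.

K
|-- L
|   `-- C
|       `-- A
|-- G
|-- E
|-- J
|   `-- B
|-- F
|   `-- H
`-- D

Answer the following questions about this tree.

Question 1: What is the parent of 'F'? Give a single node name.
Answer: K

Derivation:
Scan adjacency: F appears as child of K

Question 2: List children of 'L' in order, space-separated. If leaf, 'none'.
Answer: C

Derivation:
Node L's children (from adjacency): C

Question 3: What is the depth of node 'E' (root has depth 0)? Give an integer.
Path from root to E: K -> E
Depth = number of edges = 1

Answer: 1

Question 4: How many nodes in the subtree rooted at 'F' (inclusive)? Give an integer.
Subtree rooted at F contains: F, H
Count = 2

Answer: 2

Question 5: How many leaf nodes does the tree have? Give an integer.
Answer: 6

Derivation:
Leaves (nodes with no children): A, B, D, E, G, H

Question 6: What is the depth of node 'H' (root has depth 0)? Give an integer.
Path from root to H: K -> F -> H
Depth = number of edges = 2

Answer: 2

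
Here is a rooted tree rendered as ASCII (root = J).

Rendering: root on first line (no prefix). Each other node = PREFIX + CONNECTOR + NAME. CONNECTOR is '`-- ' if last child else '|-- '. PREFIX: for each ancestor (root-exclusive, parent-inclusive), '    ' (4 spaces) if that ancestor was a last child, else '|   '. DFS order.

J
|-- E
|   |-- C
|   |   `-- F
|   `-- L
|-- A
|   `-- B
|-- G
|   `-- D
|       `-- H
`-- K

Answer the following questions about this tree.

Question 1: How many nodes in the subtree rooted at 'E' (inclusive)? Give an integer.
Answer: 4

Derivation:
Subtree rooted at E contains: C, E, F, L
Count = 4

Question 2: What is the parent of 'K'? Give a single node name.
Answer: J

Derivation:
Scan adjacency: K appears as child of J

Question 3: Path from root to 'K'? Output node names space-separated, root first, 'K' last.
Walk down from root: J -> K

Answer: J K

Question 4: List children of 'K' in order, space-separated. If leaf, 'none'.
Answer: none

Derivation:
Node K's children (from adjacency): (leaf)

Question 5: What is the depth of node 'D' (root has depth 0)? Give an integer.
Path from root to D: J -> G -> D
Depth = number of edges = 2

Answer: 2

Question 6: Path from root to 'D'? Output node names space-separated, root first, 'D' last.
Walk down from root: J -> G -> D

Answer: J G D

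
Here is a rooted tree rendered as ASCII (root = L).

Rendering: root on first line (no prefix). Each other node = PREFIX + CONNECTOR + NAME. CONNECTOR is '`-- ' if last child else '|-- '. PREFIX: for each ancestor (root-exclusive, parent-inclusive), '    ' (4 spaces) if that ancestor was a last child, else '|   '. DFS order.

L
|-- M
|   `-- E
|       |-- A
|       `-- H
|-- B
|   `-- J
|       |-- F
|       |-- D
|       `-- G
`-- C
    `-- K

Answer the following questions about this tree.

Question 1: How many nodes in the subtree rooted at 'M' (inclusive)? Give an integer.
Subtree rooted at M contains: A, E, H, M
Count = 4

Answer: 4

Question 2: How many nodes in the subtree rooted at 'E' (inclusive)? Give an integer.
Answer: 3

Derivation:
Subtree rooted at E contains: A, E, H
Count = 3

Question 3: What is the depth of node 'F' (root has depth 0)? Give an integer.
Answer: 3

Derivation:
Path from root to F: L -> B -> J -> F
Depth = number of edges = 3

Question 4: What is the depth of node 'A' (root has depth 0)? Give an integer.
Answer: 3

Derivation:
Path from root to A: L -> M -> E -> A
Depth = number of edges = 3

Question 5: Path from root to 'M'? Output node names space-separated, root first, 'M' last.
Walk down from root: L -> M

Answer: L M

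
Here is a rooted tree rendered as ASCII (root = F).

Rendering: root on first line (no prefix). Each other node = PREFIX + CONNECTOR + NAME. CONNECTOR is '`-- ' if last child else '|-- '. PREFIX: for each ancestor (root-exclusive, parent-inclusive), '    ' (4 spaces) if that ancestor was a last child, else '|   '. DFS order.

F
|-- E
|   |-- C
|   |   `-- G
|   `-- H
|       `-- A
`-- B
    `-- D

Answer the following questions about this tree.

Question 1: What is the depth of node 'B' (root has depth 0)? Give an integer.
Path from root to B: F -> B
Depth = number of edges = 1

Answer: 1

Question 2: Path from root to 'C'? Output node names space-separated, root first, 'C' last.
Answer: F E C

Derivation:
Walk down from root: F -> E -> C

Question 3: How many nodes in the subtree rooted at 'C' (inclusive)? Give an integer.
Answer: 2

Derivation:
Subtree rooted at C contains: C, G
Count = 2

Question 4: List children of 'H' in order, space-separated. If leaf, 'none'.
Answer: A

Derivation:
Node H's children (from adjacency): A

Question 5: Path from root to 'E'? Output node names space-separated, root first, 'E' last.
Walk down from root: F -> E

Answer: F E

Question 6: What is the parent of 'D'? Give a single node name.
Answer: B

Derivation:
Scan adjacency: D appears as child of B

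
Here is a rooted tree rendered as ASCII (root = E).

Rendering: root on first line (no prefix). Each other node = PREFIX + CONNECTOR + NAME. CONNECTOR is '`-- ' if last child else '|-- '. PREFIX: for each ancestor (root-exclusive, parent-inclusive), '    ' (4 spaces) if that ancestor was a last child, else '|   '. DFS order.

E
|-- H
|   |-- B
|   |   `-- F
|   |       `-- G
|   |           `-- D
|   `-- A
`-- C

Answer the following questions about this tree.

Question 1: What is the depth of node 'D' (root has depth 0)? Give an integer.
Answer: 5

Derivation:
Path from root to D: E -> H -> B -> F -> G -> D
Depth = number of edges = 5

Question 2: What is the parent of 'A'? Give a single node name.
Answer: H

Derivation:
Scan adjacency: A appears as child of H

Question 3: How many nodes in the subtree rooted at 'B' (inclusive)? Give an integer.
Subtree rooted at B contains: B, D, F, G
Count = 4

Answer: 4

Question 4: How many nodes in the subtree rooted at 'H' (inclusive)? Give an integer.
Answer: 6

Derivation:
Subtree rooted at H contains: A, B, D, F, G, H
Count = 6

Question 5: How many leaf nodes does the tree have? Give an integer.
Answer: 3

Derivation:
Leaves (nodes with no children): A, C, D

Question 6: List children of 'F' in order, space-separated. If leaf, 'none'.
Answer: G

Derivation:
Node F's children (from adjacency): G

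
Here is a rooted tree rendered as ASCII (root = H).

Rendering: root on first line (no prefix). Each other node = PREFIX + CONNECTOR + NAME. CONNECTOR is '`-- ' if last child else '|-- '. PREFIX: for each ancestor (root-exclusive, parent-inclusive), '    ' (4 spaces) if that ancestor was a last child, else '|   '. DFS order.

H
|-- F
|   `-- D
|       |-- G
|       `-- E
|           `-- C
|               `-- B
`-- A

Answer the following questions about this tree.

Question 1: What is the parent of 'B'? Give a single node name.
Answer: C

Derivation:
Scan adjacency: B appears as child of C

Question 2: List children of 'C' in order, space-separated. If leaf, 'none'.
Answer: B

Derivation:
Node C's children (from adjacency): B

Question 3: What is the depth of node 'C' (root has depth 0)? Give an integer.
Answer: 4

Derivation:
Path from root to C: H -> F -> D -> E -> C
Depth = number of edges = 4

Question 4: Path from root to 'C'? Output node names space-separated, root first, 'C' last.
Answer: H F D E C

Derivation:
Walk down from root: H -> F -> D -> E -> C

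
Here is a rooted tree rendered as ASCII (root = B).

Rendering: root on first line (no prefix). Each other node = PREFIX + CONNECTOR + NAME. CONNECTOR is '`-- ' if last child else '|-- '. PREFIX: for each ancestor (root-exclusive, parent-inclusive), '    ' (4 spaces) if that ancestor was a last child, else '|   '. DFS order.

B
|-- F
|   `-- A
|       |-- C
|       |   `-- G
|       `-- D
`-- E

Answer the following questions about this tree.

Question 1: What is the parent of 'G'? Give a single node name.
Answer: C

Derivation:
Scan adjacency: G appears as child of C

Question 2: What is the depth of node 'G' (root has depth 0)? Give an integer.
Path from root to G: B -> F -> A -> C -> G
Depth = number of edges = 4

Answer: 4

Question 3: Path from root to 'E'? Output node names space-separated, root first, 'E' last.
Answer: B E

Derivation:
Walk down from root: B -> E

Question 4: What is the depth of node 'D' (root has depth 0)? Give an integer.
Answer: 3

Derivation:
Path from root to D: B -> F -> A -> D
Depth = number of edges = 3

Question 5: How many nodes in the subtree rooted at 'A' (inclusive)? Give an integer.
Subtree rooted at A contains: A, C, D, G
Count = 4

Answer: 4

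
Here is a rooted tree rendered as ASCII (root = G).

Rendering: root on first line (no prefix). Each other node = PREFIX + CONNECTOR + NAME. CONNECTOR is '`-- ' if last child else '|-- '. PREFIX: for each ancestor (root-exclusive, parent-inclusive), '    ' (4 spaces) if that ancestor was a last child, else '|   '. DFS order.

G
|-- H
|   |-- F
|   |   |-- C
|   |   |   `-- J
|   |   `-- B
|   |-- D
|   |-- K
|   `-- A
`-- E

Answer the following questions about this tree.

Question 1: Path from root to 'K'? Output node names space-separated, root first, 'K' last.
Answer: G H K

Derivation:
Walk down from root: G -> H -> K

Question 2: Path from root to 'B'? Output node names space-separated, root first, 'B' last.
Answer: G H F B

Derivation:
Walk down from root: G -> H -> F -> B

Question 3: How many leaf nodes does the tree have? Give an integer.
Leaves (nodes with no children): A, B, D, E, J, K

Answer: 6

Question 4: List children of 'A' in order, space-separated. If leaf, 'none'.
Node A's children (from adjacency): (leaf)

Answer: none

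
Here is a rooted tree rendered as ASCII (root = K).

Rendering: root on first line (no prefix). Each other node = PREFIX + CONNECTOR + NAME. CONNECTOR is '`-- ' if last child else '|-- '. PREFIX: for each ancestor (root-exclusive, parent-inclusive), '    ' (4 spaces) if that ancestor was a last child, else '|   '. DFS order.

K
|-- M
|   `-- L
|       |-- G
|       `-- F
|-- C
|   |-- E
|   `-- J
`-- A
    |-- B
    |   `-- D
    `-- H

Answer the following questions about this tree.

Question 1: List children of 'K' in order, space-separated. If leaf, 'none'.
Answer: M C A

Derivation:
Node K's children (from adjacency): M, C, A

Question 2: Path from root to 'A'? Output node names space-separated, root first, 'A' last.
Answer: K A

Derivation:
Walk down from root: K -> A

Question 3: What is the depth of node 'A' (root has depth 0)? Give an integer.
Answer: 1

Derivation:
Path from root to A: K -> A
Depth = number of edges = 1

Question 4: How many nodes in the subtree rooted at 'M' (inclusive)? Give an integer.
Subtree rooted at M contains: F, G, L, M
Count = 4

Answer: 4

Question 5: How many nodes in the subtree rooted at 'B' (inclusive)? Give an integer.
Answer: 2

Derivation:
Subtree rooted at B contains: B, D
Count = 2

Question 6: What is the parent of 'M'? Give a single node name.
Answer: K

Derivation:
Scan adjacency: M appears as child of K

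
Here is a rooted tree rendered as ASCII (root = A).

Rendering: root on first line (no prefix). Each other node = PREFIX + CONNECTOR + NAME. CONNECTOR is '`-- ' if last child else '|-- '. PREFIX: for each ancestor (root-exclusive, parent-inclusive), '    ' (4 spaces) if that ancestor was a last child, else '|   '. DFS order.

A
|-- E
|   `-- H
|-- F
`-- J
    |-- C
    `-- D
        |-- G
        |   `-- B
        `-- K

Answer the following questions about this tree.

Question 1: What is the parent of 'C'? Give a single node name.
Answer: J

Derivation:
Scan adjacency: C appears as child of J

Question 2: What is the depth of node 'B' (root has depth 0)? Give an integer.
Path from root to B: A -> J -> D -> G -> B
Depth = number of edges = 4

Answer: 4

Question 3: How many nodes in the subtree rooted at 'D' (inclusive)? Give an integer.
Answer: 4

Derivation:
Subtree rooted at D contains: B, D, G, K
Count = 4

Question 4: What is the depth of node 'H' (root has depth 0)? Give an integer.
Path from root to H: A -> E -> H
Depth = number of edges = 2

Answer: 2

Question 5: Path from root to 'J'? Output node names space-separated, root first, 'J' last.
Answer: A J

Derivation:
Walk down from root: A -> J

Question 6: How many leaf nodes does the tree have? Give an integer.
Leaves (nodes with no children): B, C, F, H, K

Answer: 5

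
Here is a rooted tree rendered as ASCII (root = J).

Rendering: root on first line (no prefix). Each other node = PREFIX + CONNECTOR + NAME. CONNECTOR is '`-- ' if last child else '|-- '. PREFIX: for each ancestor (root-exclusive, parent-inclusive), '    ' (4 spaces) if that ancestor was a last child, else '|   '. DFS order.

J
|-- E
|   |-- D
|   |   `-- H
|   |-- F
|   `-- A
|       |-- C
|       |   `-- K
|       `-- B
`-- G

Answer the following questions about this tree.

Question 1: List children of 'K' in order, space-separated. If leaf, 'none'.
Node K's children (from adjacency): (leaf)

Answer: none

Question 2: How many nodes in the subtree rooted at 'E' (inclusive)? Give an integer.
Subtree rooted at E contains: A, B, C, D, E, F, H, K
Count = 8

Answer: 8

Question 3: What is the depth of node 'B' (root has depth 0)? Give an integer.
Path from root to B: J -> E -> A -> B
Depth = number of edges = 3

Answer: 3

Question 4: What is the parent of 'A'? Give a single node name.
Answer: E

Derivation:
Scan adjacency: A appears as child of E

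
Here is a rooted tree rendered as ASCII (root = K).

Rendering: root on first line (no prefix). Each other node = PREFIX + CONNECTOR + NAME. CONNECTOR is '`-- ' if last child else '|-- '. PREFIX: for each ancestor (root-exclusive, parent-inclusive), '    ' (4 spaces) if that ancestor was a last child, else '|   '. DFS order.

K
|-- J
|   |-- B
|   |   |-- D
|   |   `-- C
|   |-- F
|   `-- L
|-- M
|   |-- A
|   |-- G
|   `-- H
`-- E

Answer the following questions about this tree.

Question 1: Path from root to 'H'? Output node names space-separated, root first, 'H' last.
Answer: K M H

Derivation:
Walk down from root: K -> M -> H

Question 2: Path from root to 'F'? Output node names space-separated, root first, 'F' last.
Answer: K J F

Derivation:
Walk down from root: K -> J -> F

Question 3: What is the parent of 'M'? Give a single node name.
Scan adjacency: M appears as child of K

Answer: K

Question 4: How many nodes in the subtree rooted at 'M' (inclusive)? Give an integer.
Answer: 4

Derivation:
Subtree rooted at M contains: A, G, H, M
Count = 4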